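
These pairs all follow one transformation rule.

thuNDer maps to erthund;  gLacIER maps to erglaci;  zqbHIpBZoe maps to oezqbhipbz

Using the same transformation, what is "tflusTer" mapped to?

ertflust

The transformation: move the last 2 characters to the front (rotate right by 2), then convert every letter to lowercase.
For "tflusTer", step one produces "ertflusT"; step two turns that into "ertflust".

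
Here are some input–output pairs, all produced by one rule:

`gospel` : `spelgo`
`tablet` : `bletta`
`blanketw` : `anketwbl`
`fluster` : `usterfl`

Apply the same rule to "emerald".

eraldem

What's happening: move the first 2 characters to the end (rotate left by 2).
On "emerald" that produces "eraldem".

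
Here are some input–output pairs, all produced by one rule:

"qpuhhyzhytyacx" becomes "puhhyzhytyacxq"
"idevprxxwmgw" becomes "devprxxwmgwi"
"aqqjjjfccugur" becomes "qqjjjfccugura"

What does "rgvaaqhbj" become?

Each output is the input with this applied: move the first character to the end.
So "rgvaaqhbj" becomes "gvaaqhbjr".

gvaaqhbjr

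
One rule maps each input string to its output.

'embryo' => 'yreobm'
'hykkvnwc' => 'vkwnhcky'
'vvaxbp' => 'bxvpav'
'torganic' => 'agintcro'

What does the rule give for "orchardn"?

ahdroncr

In each case the input is transformed by: move the first 3 characters to the end (rotate left by 3), then swap each adjacent pair of characters (1↔2, 3↔4, ...).
So "orchardn" becomes "ahdroncr".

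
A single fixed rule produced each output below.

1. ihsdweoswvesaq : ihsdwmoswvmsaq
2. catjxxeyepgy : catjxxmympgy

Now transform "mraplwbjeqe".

mraplwbjmqm

What's happening: replace every "e" with "m".
So "mraplwbjeqe" becomes "mraplwbjmqm".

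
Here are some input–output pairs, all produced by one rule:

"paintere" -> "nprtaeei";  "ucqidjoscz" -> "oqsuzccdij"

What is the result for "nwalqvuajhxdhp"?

npquvwxaadhhjl

The pattern: sort the characters into alphabetical order, then swap the front and back halves of the string.
Applying both steps to "nwalqvuajhxdhp": "aadhhjlnpquvwx", then "npquvwxaadhhjl".
(Check on "paintere": → "aeeinprt" → "nprtaeei" ✓)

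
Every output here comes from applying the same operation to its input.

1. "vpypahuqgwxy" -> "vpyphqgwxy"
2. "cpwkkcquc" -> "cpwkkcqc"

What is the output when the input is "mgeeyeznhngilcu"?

The pattern: remove every vowel.
Applying that to "mgeeyeznhngilcu" gives "mgyznhnglc".

mgyznhnglc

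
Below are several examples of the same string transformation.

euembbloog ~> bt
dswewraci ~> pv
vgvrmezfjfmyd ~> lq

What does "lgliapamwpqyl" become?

ly

Looking at the pairs, the operation is to shift every letter 13 places forward in the alphabet (wrapping around) — i.e. ROT13, then keep only the last 2 characters.
Applying both steps to "lgliapamwpqyl": "ytyvncnzjcdly", then "ly".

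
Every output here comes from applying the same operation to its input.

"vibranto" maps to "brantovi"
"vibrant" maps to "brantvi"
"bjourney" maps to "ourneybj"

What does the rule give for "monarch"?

What's happening: move the first 2 characters to the end (rotate left by 2).
On "monarch" that produces "narchmo".

narchmo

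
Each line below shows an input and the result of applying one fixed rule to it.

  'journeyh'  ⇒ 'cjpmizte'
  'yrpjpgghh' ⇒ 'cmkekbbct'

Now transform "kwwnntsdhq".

Each output is the input with this applied: shift every letter 5 places backward in the alphabet (wrapping around), then swap the first and last characters.
Starting from "kwwnntsdhq": after the first operation, "frriionycl"; after the second, "lrriionycf".

lrriionycf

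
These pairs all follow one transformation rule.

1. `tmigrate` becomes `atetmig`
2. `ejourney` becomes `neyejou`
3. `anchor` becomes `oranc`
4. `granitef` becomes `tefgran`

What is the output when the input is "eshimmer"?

The rule is to swap the front and back halves of the string, then delete the first character.
Applying both steps to "eshimmer": "mmereshi", then "mereshi".

mereshi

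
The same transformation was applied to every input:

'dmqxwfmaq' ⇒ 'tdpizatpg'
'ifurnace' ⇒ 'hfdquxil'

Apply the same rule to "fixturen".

qhuxwali

Rule — shift every letter 3 places forward in the alphabet (wrapping around), then reverse the string.
"fixturen" → "ilawxuhq" → "qhuxwali".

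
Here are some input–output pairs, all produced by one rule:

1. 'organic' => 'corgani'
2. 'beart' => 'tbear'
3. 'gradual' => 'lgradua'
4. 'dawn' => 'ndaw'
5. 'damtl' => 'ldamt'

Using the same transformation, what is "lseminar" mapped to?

What's happening: move the last character to the front.
On "lseminar" that produces "rlsemina".

rlsemina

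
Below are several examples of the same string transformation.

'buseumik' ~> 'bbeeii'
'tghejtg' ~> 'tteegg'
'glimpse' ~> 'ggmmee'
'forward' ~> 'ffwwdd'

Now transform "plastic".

Rule — keep one character in every 3, starting at position 1 (positions 1st, 4th, 7th, ...), then double every character.
On "plastic": the first step gives "psc", and the second then gives "ppsscc".

ppsscc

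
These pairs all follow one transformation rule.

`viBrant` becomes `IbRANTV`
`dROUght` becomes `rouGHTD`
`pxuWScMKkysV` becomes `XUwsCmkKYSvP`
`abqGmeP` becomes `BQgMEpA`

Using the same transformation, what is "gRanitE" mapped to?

In each case the input is transformed by: move the first character to the end, then flip the case of every letter.
On "gRanitE": the first step gives "RanitEg", and the second then gives "rANITeG".

rANITeG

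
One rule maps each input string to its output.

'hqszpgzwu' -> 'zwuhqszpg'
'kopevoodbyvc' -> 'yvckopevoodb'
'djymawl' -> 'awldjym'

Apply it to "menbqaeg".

aegmenbq

Looking at the pairs, the operation is to move the last 3 characters to the front (rotate right by 3).
Applying that to "menbqaeg" gives "aegmenbq".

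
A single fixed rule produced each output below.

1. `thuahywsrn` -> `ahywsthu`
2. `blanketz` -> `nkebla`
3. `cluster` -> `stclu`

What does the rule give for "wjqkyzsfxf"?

kyzsfwjq

Looking at the pairs, the operation is to delete the last 2 characters, then move the first 3 characters to the end (rotate left by 3).
"wjqkyzsfxf" → "kyzsfwjq".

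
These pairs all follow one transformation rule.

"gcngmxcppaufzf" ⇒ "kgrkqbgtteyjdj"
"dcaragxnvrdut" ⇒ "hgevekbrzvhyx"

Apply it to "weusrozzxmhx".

aiywvsddbqlb

The rule is to shift every letter 4 places forward in the alphabet (wrapping around).
"weusrozzxmhx" → "aiywvsddbqlb".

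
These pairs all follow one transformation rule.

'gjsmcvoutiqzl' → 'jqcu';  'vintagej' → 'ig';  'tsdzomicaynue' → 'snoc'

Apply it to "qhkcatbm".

The rule is to take characters alternately from the front and the back (1st, last, 2nd, 2nd-last, ...), then keep one character in every 3, starting at position 3 (positions 3rd, 6th, 9th, ...).
Working it through for "qhkcatbm": intermediate "qmhbktca", final "ht".

ht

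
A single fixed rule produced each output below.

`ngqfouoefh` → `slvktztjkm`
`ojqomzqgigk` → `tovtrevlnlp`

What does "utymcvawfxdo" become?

The pattern: shift every letter 5 places forward in the alphabet (wrapping around).
For "utymcvawfxdo" the result is "zydrhafbkcit".

zydrhafbkcit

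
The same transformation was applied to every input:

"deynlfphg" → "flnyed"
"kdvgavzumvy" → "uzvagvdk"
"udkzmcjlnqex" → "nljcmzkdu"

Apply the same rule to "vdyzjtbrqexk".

qrbtjzydv

Rule — delete the last 3 characters, then reverse the string.
Working it through for "vdyzjtbrqexk": intermediate "vdyzjtbrq", final "qrbtjzydv".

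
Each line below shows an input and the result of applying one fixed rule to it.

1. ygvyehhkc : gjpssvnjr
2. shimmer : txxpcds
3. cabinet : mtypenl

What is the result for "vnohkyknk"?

zsvjvyvgy

The transformation: move the first 2 characters to the end (rotate left by 2), then shift every letter 11 places forward in the alphabet (wrapping around).
"vnohkyknk" → "zsvjvyvgy".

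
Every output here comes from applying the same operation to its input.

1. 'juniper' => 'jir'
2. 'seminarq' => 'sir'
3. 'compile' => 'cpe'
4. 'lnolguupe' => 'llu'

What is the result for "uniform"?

Looking at the pairs, the operation is to keep one character in every 3, starting at position 1 (positions 1st, 4th, 7th, ...).
For "uniform" the result is "ufm".

ufm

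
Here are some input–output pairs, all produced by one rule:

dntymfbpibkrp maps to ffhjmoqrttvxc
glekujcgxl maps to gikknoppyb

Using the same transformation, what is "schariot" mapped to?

In each case the input is transformed by: sort the characters into alphabetical order, then shift every letter 4 places forward in the alphabet (wrapping around).
"schariot" → "eglmsvwx".

eglmsvwx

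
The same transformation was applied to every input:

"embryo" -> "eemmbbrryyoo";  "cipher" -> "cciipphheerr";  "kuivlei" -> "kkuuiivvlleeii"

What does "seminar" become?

The rule is to double every character.
For "seminar" the result is "sseemmiinnaarr".

sseemmiinnaarr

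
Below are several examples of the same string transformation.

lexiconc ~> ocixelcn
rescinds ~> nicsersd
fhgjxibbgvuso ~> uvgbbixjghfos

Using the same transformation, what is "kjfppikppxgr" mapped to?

What's happening: move the last 2 characters to the front (rotate right by 2), then reverse the string.
On "kjfppikppxgr" that produces "xppkippfjkrg".

xppkippfjkrg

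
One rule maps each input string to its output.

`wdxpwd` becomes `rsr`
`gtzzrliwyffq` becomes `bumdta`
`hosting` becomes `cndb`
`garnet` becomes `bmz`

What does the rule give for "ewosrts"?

What's happening: shift every letter 5 places backward in the alphabet (wrapping around), then keep every other character starting from the first (positions 1st, 3rd, 5th, ...).
Doing the same to "ewosrts": "zjmn".

zjmn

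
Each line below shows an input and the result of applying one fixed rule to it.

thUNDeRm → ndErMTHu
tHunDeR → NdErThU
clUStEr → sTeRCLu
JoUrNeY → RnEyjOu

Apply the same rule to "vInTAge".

taGEViN

The transformation: flip the case of every letter, then move the first 3 characters to the end (rotate left by 3).
"vInTAge" → "ViNtaGE" → "taGEViN".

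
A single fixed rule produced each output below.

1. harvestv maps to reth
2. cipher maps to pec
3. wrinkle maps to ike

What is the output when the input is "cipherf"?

The rule is to move the first character to the end, then keep every other character starting from the second (positions 2nd, 4th, 6th, ...).
Starting from "cipherf": after the first operation, "ipherfc"; after the second, "pef".
(Check on "wrinkle": → "rinklew" → "ike" ✓)

pef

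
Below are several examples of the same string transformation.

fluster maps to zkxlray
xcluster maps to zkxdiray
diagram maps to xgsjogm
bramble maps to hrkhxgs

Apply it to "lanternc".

xtirgtzk

What's happening: shift every letter 6 places forward in the alphabet (wrapping around), then move the last 3 characters to the front (rotate right by 3).
"lanternc" → "xtirgtzk".
(Check on "diagram": → "jogmxgs" → "xgsjogm" ✓)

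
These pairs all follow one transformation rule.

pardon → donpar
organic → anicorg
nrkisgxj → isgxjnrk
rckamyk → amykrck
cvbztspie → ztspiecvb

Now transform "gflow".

owgfl

Rule — move the first 3 characters to the end (rotate left by 3).
Applying that to "gflow" gives "owgfl".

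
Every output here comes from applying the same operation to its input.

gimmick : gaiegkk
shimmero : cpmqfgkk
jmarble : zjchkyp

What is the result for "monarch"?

The rule is to shift every letter 2 places backward in the alphabet (wrapping around), then move the last 3 characters to the front (rotate right by 3).
On "monarch": the first step gives "kmlypaf", and the second then gives "pafkmly".
(Check on "jmarble": → "hkypzjc" → "zjchkyp" ✓)

pafkmly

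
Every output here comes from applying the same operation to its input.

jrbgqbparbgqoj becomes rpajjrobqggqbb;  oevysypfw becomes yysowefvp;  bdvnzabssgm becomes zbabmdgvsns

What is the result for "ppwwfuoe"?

uwfpepow

Rule — take characters alternately from the front and the back (1st, last, 2nd, 2nd-last, ...), then move the last 3 characters to the front (rotate right by 3).
Applying both steps to "ppwwfuoe": "pepowuwf", then "uwfpepow".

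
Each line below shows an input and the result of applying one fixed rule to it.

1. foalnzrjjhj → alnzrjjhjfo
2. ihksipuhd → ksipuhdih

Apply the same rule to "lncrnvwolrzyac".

crnvwolrzyacln

In each case the input is transformed by: move the first 2 characters to the end (rotate left by 2).
Applying that to "lncrnvwolrzyac" gives "crnvwolrzyacln".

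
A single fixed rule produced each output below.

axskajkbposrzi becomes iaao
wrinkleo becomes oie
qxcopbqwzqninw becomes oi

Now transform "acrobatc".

Looking at the pairs, the operation is to move the last character to the front, then keep only the vowels.
Doing the same to "acrobatc": "aoa".

aoa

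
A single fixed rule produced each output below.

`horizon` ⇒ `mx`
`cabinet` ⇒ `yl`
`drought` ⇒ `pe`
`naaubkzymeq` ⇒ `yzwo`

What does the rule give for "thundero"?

In each case the input is transformed by: shift every letter 2 places backward in the alphabet (wrapping around), then keep one character in every 3, starting at position 2 (positions 2nd, 5th, 8th, ...).
Working it through for "thundero": intermediate "rfslbcpm", final "fbm".

fbm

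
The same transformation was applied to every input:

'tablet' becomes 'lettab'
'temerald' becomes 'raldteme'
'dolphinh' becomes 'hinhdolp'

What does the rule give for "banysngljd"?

In each case the input is transformed by: swap the front and back halves of the string.
For "banysngljd" the result is "ngljdbanys".

ngljdbanys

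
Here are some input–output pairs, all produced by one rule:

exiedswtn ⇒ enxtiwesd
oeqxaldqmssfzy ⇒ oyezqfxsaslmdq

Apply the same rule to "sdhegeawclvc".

scdvhlecgwea

The transformation: take characters alternately from the front and the back (1st, last, 2nd, 2nd-last, ...).
Doing the same to "sdhegeawclvc": "scdvhlecgwea".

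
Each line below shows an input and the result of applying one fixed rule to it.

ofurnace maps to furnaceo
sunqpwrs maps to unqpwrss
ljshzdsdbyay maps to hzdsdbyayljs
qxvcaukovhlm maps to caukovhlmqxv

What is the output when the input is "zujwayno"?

Rule — swap the front and back halves of the string, then move the last 3 characters to the front (rotate right by 3).
Working it through for "zujwayno": intermediate "aynozujw", final "ujwaynoz".

ujwaynoz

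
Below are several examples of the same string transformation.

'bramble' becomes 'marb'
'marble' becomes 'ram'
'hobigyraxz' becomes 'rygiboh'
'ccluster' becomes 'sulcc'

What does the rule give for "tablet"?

The pattern: delete the last 3 characters, then reverse the string.
"tablet" → "tab" → "bat".
(Check on "hobigyraxz": → "hobigyr" → "rygiboh" ✓)

bat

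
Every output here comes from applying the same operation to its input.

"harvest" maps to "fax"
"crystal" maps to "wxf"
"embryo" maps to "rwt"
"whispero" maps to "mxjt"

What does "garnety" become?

The pattern: keep every other character starting from the second (positions 2nd, 4th, 6th, ...), then shift every letter 5 places forward in the alphabet (wrapping around).
Applying both steps to "garnety": "ant", then "fsy".

fsy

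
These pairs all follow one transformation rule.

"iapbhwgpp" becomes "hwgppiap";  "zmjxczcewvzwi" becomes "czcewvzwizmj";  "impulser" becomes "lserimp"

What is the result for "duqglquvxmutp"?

lquvxmutpduq

Looking at the pairs, the operation is to move the first 3 characters to the end (rotate left by 3), then delete the first character.
"duqglquvxmutp" → "glquvxmutpduq" → "lquvxmutpduq".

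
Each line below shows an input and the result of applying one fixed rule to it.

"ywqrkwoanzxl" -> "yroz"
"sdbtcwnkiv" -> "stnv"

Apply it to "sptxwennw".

In each case the input is transformed by: keep one character in every 3, starting at position 1 (positions 1st, 4th, 7th, ...).
On "sptxwennw" that produces "sxn".

sxn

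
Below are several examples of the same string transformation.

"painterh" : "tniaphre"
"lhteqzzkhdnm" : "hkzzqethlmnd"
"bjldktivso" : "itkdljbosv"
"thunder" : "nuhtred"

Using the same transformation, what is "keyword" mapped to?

The pattern: move the last 3 characters to the front (rotate right by 3), then reverse the string.
Applying both steps to "keyword": "ordkeyw", then "wyekdro".
(Check on "bjldktivso": → "vsobjldkti" → "itkdljbosv" ✓)

wyekdro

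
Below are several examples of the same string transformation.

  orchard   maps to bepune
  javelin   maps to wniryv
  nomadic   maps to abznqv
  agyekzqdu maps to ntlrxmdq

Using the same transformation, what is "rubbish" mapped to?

ehoovf

Looking at the pairs, the operation is to shift every letter 13 places forward in the alphabet (wrapping around) — i.e. ROT13, then delete the last character.
Applying both steps to "rubbish": "ehoovfu", then "ehoovf".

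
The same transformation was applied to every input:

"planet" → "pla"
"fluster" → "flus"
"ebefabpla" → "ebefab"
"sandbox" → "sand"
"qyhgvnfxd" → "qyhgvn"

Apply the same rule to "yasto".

ya

The rule is to delete the last 3 characters.
Doing the same to "yasto": "ya".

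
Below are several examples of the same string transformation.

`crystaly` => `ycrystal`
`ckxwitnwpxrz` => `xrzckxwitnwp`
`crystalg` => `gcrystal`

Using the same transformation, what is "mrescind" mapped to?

The rule is to swap the front and back halves of the string, then move the first 3 characters to the end (rotate left by 3).
Applying both steps to "mrescind": "cindmres", then "dmrescin".
(Check on "crystalg": → "talgcrys" → "gcrystal" ✓)

dmrescin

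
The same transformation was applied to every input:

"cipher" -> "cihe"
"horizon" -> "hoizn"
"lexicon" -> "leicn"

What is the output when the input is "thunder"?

thndr

What's happening: double every character, then keep one character in every 3, starting at position 1 (positions 1st, 4th, 7th, ...).
Applying both steps to "thunder": "tthhuunnddeerr", then "thndr".
(Check on "cipher": → "cciipphheerr" → "cihe" ✓)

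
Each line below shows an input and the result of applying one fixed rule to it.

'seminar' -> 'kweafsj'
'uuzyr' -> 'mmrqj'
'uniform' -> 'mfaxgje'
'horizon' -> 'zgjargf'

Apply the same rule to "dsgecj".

In each case the input is transformed by: shift every letter 8 places backward in the alphabet (wrapping around).
Doing the same to "dsgecj": "vkywub".

vkywub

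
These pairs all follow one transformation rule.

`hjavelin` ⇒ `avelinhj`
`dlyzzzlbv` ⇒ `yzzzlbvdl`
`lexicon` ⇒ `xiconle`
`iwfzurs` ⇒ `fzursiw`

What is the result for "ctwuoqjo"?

What's happening: move the first 2 characters to the end (rotate left by 2).
Doing the same to "ctwuoqjo": "wuoqjoct".

wuoqjoct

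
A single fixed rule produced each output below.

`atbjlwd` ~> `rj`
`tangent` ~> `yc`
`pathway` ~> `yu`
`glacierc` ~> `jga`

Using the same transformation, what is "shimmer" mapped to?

The pattern: shift every letter 2 places backward in the alphabet (wrapping around), then keep one character in every 3, starting at position 2 (positions 2nd, 5th, 8th, ...).
"shimmer" → "fk".

fk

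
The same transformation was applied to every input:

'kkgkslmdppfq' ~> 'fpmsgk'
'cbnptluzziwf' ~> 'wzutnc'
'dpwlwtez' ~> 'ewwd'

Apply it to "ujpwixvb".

vipu

The transformation: reverse the string, then keep every other character starting from the second (positions 2nd, 4th, 6th, ...).
Working it through for "ujpwixvb": intermediate "bvxiwpju", final "vipu".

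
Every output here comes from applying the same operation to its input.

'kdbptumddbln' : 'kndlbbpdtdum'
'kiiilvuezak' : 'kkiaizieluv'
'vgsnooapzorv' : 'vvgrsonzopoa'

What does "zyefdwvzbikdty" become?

In each case the input is transformed by: take characters alternately from the front and the back (1st, last, 2nd, 2nd-last, ...).
So "zyefdwvzbikdty" becomes "zyytedfkdiwbvz".

zyytedfkdiwbvz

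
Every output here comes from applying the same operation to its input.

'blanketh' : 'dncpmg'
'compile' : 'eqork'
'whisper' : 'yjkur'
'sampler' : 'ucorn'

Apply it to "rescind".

tguek

Looking at the pairs, the operation is to delete the last 2 characters, then shift every letter 2 places forward in the alphabet (wrapping around).
For "rescind", step one produces "resci"; step two turns that into "tguek".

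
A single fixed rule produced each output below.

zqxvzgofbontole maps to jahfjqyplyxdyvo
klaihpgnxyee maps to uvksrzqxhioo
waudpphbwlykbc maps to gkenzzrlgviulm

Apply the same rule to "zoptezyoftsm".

jyzdojiypdcw

Rule — shift every letter 10 places forward in the alphabet (wrapping around).
Doing the same to "zoptezyoftsm": "jyzdojiypdcw".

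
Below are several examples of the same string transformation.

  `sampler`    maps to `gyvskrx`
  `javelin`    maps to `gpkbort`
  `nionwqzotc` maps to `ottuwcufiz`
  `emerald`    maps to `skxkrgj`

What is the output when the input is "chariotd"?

nixguojz

Rule — swap each adjacent pair of characters (1↔2, 3↔4, ...), then shift every letter 6 places forward in the alphabet (wrapping around).
"chariotd" → "nixguojz".
(Check on "sampler": → "aspmelr" → "gyvskrx" ✓)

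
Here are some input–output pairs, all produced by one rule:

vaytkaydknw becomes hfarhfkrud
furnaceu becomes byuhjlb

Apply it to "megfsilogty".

lnmzpsvnaf

The pattern: delete the first character, then shift every letter 7 places forward in the alphabet (wrapping around).
Applying both steps to "megfsilogty": "egfsilogty", then "lnmzpsvnaf".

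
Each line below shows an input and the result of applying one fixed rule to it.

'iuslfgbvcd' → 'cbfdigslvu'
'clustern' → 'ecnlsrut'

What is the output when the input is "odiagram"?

aagdmiro

What's happening: sort the characters into alphabetical order, then swap each adjacent pair of characters (1↔2, 3↔4, ...).
Working it through for "odiagram": intermediate "aadgimor", final "aagdmiro".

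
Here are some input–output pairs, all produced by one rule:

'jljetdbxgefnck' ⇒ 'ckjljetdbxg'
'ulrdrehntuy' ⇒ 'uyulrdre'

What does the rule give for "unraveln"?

lnunr

The rule is to move the last 2 characters to the front (rotate right by 2), then delete the last 3 characters.
Starting from "unraveln": after the first operation, "lnunrave"; after the second, "lnunr".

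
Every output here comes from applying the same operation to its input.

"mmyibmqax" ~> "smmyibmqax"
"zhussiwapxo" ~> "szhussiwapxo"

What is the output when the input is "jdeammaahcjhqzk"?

Each output is the input with this applied: prepend "s".
So "jdeammaahcjhqzk" becomes "sjdeammaahcjhqzk".

sjdeammaahcjhqzk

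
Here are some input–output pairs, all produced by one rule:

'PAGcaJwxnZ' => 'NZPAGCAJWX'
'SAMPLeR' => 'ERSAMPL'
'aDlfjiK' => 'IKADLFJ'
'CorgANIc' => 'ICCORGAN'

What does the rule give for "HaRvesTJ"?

TJHARVES

What's happening: move the last 2 characters to the front (rotate right by 2), then convert every letter to uppercase.
Starting from "HaRvesTJ": after the first operation, "TJHaRves"; after the second, "TJHARVES".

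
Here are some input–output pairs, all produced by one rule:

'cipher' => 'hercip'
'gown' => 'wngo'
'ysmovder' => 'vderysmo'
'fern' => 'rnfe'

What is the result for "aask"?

skaa

Each output is the input with this applied: swap the front and back halves of the string.
Doing the same to "aask": "skaa".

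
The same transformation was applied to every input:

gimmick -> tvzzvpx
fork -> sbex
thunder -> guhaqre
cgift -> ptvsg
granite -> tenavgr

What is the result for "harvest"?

uneirfg

The rule is to shift every letter 13 places forward in the alphabet (wrapping around) — i.e. ROT13.
Doing the same to "harvest": "uneirfg".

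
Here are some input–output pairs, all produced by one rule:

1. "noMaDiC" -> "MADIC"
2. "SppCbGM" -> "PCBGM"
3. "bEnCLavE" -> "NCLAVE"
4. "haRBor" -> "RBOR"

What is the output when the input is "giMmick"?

The rule is to delete the first 2 characters, then convert every letter to uppercase.
For "giMmick", step one produces "Mmick"; step two turns that into "MMICK".
(Check on "bEnCLavE": → "nCLavE" → "NCLAVE" ✓)

MMICK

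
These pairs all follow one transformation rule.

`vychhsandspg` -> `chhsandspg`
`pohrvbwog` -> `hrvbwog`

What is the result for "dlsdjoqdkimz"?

sdjoqdkimz

The transformation: delete the first 2 characters.
So "dlsdjoqdkimz" becomes "sdjoqdkimz".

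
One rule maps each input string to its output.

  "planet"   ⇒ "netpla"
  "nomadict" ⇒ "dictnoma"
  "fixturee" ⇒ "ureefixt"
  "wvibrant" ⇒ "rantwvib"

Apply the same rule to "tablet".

lettab

The pattern: swap the front and back halves of the string.
Doing the same to "tablet": "lettab".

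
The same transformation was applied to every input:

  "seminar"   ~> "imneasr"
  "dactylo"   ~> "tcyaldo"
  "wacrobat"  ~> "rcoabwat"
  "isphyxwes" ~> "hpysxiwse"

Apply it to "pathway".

The pattern: move the first 3 characters to the end (rotate left by 3), then take characters alternately from the front and the back (1st, last, 2nd, 2nd-last, ...).
"pathway" → "hwaypat" → "htwaapy".

htwaapy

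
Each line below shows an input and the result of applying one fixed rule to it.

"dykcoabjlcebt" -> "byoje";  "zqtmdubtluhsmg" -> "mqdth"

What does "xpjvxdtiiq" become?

The transformation: move the last 2 characters to the front (rotate right by 2), then keep one character in every 3, starting at position 1 (positions 1st, 4th, 7th, ...).
Working it through for "xpjvxdtiiq": intermediate "iqxpjvxdti", final "ipxi".

ipxi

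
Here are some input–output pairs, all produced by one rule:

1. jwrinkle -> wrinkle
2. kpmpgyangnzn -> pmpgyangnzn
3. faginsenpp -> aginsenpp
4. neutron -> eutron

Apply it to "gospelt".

ospelt

In each case the input is transformed by: delete the first character.
On "gospelt" that produces "ospelt".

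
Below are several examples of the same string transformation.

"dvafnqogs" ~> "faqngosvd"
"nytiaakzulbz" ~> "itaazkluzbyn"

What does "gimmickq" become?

mmciqkig

The transformation: swap each adjacent pair of characters (1↔2, 3↔4, ...), then move the first 2 characters to the end (rotate left by 2).
Applying both steps to "gimmickq": "igmmciqk", then "mmciqkig".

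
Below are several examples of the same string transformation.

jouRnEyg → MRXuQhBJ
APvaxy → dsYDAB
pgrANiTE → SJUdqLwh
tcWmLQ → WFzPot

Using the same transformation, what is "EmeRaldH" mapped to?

hPHuDOGk

In each case the input is transformed by: flip the case of every letter, then shift every letter 3 places forward in the alphabet (wrapping around).
For "EmeRaldH", step one produces "eMErALDh"; step two turns that into "hPHuDOGk".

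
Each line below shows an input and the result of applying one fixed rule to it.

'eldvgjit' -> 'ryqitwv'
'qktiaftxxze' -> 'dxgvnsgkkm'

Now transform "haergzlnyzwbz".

unretmyalmjo

Looking at the pairs, the operation is to shift every letter 13 places forward in the alphabet (wrapping around) — i.e. ROT13, then delete the last character.
So "haergzlnyzwbz" becomes "unretmyalmjo".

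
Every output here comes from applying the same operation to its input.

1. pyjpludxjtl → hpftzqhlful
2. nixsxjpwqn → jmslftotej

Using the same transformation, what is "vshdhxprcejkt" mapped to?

pgfaynltdzdor

The transformation: shift every letter 4 places backward in the alphabet (wrapping around), then reverse the string.
Working it through for "vshdhxprcejkt": intermediate "rodzdtlnyafgp", final "pgfaynltdzdor".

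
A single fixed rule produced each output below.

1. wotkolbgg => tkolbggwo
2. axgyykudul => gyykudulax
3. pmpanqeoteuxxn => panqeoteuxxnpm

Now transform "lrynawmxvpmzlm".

ynawmxvpmzlmlr

The rule is to move the first 2 characters to the end (rotate left by 2).
"lrynawmxvpmzlm" → "ynawmxvpmzlmlr".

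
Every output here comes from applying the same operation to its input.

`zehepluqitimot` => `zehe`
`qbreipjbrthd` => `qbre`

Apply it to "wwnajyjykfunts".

Each output is the input with this applied: keep only the first 4 characters.
Applying that to "wwnajyjykfunts" gives "wwna".

wwna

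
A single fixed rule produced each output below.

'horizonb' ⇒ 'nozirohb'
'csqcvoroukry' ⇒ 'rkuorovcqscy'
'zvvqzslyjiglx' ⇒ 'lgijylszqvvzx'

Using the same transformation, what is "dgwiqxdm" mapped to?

dxqiwgdm

The rule is to move the last character to the front, then reverse the string.
Working it through for "dgwiqxdm": intermediate "mdgwiqxd", final "dxqiwgdm".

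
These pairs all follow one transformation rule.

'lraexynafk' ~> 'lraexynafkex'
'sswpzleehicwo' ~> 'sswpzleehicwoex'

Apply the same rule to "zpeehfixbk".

Looking at the pairs, the operation is to append "ex".
For "zpeehfixbk" the result is "zpeehfixbkex".

zpeehfixbkex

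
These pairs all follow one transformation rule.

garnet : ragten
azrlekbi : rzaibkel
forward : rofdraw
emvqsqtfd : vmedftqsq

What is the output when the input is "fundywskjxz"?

The rule is to move the first 3 characters to the end (rotate left by 3), then reverse the string.
"fundywskjxz" → "dywskjxzfun" → "nufzxjkswyd".

nufzxjkswyd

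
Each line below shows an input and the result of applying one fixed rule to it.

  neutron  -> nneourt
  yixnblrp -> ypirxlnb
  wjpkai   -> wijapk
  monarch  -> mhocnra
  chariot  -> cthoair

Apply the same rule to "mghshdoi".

Each output is the input with this applied: take characters alternately from the front and the back (1st, last, 2nd, 2nd-last, ...).
On "mghshdoi" that produces "migohdsh".

migohdsh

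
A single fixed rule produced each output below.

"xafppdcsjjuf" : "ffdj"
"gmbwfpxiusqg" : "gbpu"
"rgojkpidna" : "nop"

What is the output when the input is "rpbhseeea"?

abe

Each output is the input with this applied: keep one character in every 3, starting at position 3 (positions 3rd, 6th, 9th, ...), then move the last character to the front.
Applying both steps to "rpbhseeea": "bea", then "abe".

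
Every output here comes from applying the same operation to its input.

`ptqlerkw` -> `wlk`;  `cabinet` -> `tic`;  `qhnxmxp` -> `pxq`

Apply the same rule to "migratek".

Each output is the input with this applied: swap the first and last characters, then keep one character in every 3, starting at position 1 (positions 1st, 4th, 7th, ...).
For "migratek", step one produces "kigratem"; step two turns that into "kre".

kre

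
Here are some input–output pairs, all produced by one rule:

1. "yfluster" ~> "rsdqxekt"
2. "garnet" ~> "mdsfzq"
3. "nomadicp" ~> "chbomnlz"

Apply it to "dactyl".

What's happening: shift every letter 1 place backward in the alphabet (wrapping around), then swap the front and back halves of the string.
Working it through for "dactyl": intermediate "czbsxk", final "sxkczb".

sxkczb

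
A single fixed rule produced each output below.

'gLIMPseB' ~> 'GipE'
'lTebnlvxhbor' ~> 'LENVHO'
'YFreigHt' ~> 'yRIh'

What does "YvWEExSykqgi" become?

ywesKG

The transformation: flip the case of every letter, then keep every other character starting from the first (positions 1st, 3rd, 5th, ...).
Applying both steps to "YvWEExSykqgi": "yVweeXsYKQGI", then "ywesKG".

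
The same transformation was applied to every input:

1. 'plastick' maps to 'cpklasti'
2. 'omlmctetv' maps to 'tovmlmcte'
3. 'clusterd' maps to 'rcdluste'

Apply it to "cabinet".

ectabin

Rule — swap the first and last characters, then move the last 2 characters to the front (rotate right by 2).
"cabinet" → "tabinec" → "ectabin".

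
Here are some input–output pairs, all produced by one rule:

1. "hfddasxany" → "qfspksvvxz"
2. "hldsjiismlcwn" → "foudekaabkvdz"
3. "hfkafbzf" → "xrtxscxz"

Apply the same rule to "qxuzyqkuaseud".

vmwksmciqrmpi

Looking at the pairs, the operation is to shift every letter 8 places backward in the alphabet (wrapping around), then reverse the string.
Working it through for "qxuzyqkuaseud": intermediate "ipmrqicmskwmv", final "vmwksmciqrmpi".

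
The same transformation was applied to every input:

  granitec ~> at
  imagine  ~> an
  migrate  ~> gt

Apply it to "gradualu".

In each case the input is transformed by: keep one character in every 3, starting at position 3 (positions 3rd, 6th, 9th, ...).
For "gradualu" the result is "aa".

aa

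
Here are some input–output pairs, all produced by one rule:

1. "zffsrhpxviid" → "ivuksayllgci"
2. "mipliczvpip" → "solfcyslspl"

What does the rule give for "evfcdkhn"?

The pattern: shift every letter 3 places forward in the alphabet (wrapping around), then move the first 2 characters to the end (rotate left by 2).
Working it through for "evfcdkhn": intermediate "hyifgnkq", final "ifgnkqhy".

ifgnkqhy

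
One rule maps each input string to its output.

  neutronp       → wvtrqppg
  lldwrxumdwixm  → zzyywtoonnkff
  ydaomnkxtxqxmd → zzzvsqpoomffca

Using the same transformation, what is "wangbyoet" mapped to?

Each output is the input with this applied: shift every letter 2 places forward in the alphabet (wrapping around), then sort the characters into reverse alphabetical order.
"wangbyoet" → "ycpidaqgv" → "yvqpigdca".
(Check on "neutronp": → "pgwvtqpr" → "wvtrqppg" ✓)

yvqpigdca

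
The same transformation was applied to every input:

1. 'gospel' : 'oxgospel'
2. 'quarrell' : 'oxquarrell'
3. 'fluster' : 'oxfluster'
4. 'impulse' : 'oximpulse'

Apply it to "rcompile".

oxrcompile

Rule — prepend "ox".
"rcompile" → "oxrcompile".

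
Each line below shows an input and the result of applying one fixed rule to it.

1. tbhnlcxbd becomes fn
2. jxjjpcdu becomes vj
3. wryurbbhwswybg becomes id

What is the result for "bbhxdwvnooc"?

What's happening: shift every letter 12 places forward in the alphabet (wrapping around), then keep only the first 2 characters.
On "bbhxdwvnooc": the first step gives "nntjpihzaao", and the second then gives "nn".

nn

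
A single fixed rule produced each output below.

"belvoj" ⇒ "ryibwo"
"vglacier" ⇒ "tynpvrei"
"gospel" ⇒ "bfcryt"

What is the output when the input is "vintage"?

vagntri

Rule — shift every letter 13 places forward in the alphabet (wrapping around) — i.e. ROT13, then move the first character to the end.
Applying both steps to "vintage": "ivagntr", then "vagntri".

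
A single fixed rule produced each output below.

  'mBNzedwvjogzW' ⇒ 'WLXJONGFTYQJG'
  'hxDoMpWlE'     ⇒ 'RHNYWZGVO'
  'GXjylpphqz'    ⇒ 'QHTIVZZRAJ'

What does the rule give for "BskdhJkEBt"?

What's happening: shift every letter 10 places forward in the alphabet (wrapping around), then convert every letter to uppercase.
Applying both steps to "BskdhJkEBt": "LcunrTuOLd", then "LCUNRTUOLD".

LCUNRTUOLD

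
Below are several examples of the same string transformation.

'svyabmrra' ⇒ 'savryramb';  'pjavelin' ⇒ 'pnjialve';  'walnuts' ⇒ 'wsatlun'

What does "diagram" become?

dmiaarg

Rule — take characters alternately from the front and the back (1st, last, 2nd, 2nd-last, ...).
For "diagram" the result is "dmiaarg".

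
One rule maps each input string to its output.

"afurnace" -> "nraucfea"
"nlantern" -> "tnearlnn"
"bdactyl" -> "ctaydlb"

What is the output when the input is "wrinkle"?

The rule is to take characters alternately from the front and the back (1st, last, 2nd, 2nd-last, ...), then reverse the string.
"wrinkle" → "werlikn" → "nkilrew".

nkilrew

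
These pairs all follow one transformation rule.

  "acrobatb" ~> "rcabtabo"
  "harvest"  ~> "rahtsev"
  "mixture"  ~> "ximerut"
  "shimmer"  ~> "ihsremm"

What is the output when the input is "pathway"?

tapyawh

Looking at the pairs, the operation is to move the first 3 characters to the end (rotate left by 3), then reverse the string.
On "pathway": the first step gives "hwaypat", and the second then gives "tapyawh".
(Check on "mixture": → "turemix" → "ximerut" ✓)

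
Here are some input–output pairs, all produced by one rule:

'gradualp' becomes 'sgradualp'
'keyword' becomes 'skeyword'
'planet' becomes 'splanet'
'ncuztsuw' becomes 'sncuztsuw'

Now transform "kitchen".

skitchen

What's happening: prepend "s".
So "kitchen" becomes "skitchen".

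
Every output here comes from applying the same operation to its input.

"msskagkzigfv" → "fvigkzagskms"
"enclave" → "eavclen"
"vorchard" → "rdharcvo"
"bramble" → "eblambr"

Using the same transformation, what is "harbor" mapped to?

What's happening: swap each adjacent pair of characters (1↔2, 3↔4, ...), then reverse the string.
Starting from "harbor": after the first operation, "ahbrro"; after the second, "orrbha".

orrbha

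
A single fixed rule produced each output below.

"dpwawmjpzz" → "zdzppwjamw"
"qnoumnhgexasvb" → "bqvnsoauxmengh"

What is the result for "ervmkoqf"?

feqrovkm

The rule is to reverse the string, then take characters alternately from the front and the back (1st, last, 2nd, 2nd-last, ...).
Doing the same to "ervmkoqf": "feqrovkm".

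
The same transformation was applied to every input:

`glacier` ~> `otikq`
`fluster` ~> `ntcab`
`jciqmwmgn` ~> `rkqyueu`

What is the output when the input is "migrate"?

The transformation: shift every letter 8 places forward in the alphabet (wrapping around), then delete the last 2 characters.
Working it through for "migrate": intermediate "uqozibm", final "uqozi".

uqozi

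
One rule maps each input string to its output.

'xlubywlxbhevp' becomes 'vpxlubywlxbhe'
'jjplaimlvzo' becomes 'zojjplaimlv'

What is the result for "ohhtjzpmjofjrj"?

Looking at the pairs, the operation is to move the last 2 characters to the front (rotate right by 2).
"ohhtjzpmjofjrj" → "rjohhtjzpmjofj".

rjohhtjzpmjofj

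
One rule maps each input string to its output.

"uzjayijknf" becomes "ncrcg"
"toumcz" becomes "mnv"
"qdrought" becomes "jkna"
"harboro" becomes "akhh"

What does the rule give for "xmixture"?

Rule — shift every letter 7 places backward in the alphabet (wrapping around), then keep every other character starting from the first (positions 1st, 3rd, 5th, ...).
Doing the same to "xmixture": "qbmk".

qbmk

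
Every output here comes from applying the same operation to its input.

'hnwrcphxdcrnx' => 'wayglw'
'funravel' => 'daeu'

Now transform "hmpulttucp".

The transformation: keep every other character starting from the second (positions 2nd, 4th, 6th, ...), then shift every letter 9 places forward in the alphabet (wrapping around).
Applying both steps to "hmpulttucp": "mutup", then "vdcdy".

vdcdy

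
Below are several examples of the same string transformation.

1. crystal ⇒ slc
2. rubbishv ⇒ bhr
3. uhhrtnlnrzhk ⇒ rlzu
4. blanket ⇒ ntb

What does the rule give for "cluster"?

The rule is to keep one character in every 3, starting at position 1 (positions 1st, 4th, 7th, ...), then move the first character to the end.
Applying both steps to "cluster": "csr", then "src".

src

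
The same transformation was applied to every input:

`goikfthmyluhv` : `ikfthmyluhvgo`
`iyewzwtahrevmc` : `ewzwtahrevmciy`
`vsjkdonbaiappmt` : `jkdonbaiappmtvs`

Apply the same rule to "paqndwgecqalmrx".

In each case the input is transformed by: move the first 2 characters to the end (rotate left by 2).
So "paqndwgecqalmrx" becomes "qndwgecqalmrxpa".

qndwgecqalmrxpa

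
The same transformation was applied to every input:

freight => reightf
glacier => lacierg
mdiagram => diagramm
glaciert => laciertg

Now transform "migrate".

igratem

The pattern: move the first character to the end.
Applying that to "migrate" gives "igratem".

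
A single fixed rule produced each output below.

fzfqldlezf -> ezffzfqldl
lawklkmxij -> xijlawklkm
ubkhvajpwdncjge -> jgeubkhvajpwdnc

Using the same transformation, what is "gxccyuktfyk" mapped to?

fykgxccyukt

Rule — move the last 3 characters to the front (rotate right by 3).
So "gxccyuktfyk" becomes "fykgxccyukt".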